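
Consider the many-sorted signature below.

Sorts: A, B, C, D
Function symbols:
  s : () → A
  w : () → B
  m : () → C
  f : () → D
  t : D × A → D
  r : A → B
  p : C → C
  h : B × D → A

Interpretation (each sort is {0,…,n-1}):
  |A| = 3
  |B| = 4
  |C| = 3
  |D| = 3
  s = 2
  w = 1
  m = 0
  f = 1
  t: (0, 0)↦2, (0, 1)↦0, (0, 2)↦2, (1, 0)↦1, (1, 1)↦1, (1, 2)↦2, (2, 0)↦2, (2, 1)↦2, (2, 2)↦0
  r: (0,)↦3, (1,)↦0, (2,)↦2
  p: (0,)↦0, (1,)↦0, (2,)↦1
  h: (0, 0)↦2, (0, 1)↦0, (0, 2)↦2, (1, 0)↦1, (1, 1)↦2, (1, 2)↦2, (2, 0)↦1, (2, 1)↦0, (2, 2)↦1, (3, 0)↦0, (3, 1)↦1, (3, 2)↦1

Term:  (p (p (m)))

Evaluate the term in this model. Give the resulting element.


  m = 0
  (p (m)) = p(0,) = 0
  (p (p (m))) = p(0,) = 0

value = 0


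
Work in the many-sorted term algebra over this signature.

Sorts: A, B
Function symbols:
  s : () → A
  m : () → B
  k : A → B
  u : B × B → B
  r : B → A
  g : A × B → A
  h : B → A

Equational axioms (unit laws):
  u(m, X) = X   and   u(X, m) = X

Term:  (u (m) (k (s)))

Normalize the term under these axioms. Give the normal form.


normal form = (k (s))

1. (u (m) (k (s)))  →  (k (s))


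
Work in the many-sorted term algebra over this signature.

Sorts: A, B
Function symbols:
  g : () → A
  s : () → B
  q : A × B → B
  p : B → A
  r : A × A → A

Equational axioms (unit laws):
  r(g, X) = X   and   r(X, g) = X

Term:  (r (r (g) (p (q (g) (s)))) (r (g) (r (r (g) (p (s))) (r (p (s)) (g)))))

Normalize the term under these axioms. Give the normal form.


normal form = (r (p (q (g) (s))) (r (p (s)) (p (s))))

1. (r (r (g) (p (q (g) (s)))) (r (g) (r (r (g) (p (s))) (r (p (s)) (g)))))  →  (r (p (q (g) (s))) (r (g) (r (r (g) (p (s))) (r (p (s)) (g)))))
2. (r (p (q (g) (s))) (r (g) (r (r (g) (p (s))) (r (p (s)) (g)))))  →  (r (p (q (g) (s))) (r (r (g) (p (s))) (r (p (s)) (g))))
3. (r (p (q (g) (s))) (r (r (g) (p (s))) (r (p (s)) (g))))  →  (r (p (q (g) (s))) (r (p (s)) (r (p (s)) (g))))
4. (r (p (q (g) (s))) (r (p (s)) (r (p (s)) (g))))  →  (r (p (q (g) (s))) (r (p (s)) (p (s))))


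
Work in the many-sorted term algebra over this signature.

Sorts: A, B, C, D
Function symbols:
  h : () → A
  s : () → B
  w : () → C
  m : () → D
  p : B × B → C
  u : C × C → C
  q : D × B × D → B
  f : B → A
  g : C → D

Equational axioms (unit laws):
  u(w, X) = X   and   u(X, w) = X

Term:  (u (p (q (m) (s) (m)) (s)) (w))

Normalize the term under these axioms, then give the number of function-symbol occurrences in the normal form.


size = 6

1. (u (p (q (m) (s) (m)) (s)) (w))  →  (p (q (m) (s) (m)) (s))
normal form: (p (q (m) (s) (m)) (s))


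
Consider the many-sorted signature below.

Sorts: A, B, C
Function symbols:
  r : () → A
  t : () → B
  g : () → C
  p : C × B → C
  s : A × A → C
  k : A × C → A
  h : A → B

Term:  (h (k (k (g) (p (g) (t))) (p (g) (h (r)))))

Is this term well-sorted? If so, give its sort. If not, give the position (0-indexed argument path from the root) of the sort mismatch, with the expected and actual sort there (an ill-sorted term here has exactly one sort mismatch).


ill-sorted at position [0, 0, 0]: expected A, got C

      (g) : C
        (g) : C
        (t) : B
      (p (g) (t)) : C
    (k (g) (p (g) (t))) : ✗ arg 0 at [0, 0, 0] has sort C, expected A
      (g) : C
        (r) : A
      (h (r)) : B
    (p (g) (h (r))) : C


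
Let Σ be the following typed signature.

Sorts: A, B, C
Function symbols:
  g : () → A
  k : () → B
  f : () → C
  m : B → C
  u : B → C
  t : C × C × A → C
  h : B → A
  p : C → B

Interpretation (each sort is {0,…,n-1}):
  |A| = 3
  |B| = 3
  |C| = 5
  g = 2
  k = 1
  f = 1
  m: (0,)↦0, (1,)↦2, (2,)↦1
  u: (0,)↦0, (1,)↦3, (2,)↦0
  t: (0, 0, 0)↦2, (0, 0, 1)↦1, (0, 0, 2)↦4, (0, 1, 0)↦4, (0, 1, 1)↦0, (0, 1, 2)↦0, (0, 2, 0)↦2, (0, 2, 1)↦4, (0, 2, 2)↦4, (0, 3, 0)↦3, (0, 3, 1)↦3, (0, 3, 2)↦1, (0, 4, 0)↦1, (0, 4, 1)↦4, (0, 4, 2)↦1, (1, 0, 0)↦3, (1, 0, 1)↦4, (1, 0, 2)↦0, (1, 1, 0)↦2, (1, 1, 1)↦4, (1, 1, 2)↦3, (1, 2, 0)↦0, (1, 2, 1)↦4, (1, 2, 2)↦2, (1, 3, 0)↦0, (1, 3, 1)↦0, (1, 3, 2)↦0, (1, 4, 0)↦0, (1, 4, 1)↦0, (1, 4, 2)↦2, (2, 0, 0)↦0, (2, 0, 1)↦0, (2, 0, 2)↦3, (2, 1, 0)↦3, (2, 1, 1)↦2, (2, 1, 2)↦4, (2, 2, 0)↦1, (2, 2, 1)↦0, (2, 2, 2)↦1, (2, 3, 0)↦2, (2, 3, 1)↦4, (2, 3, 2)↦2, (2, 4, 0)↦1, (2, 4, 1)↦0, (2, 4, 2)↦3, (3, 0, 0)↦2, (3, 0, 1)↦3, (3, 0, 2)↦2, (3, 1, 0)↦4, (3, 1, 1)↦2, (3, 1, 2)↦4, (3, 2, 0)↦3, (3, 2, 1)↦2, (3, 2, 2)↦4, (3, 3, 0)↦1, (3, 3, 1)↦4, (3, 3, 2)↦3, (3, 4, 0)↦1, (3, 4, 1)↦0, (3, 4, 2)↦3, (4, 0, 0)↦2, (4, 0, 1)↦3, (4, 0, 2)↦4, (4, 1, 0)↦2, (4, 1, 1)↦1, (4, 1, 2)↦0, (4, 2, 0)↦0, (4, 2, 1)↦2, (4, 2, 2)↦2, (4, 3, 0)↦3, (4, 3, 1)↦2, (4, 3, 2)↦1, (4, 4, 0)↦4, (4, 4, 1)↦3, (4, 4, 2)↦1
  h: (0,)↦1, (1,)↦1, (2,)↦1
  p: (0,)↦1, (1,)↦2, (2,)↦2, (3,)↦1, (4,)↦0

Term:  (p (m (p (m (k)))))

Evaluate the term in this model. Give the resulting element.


  k = 1
  (m (k)) = m(1,) = 2
  (p (m (k))) = p(2,) = 2
  (m (p (m (k)))) = m(2,) = 1
  (p (m (p (m (k))))) = p(1,) = 2

value = 2


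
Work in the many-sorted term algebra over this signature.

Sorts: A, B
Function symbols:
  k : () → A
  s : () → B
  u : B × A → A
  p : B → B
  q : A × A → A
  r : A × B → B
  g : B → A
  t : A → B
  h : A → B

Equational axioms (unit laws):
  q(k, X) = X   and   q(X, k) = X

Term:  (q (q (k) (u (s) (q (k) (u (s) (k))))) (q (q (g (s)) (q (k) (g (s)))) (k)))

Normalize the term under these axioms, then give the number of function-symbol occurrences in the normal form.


1. (q (q (k) (u (s) (q (k) (u (s) (k))))) (q (q (g (s)) (q (k) (g (s)))) (k)))  →  (q (u (s) (q (k) (u (s) (k)))) (q (q (g (s)) (q (k) (g (s)))) (k)))
2. (q (u (s) (q (k) (u (s) (k)))) (q (q (g (s)) (q (k) (g (s)))) (k)))  →  (q (u (s) (u (s) (k))) (q (q (g (s)) (q (k) (g (s)))) (k)))
3. (q (u (s) (u (s) (k))) (q (q (g (s)) (q (k) (g (s)))) (k)))  →  (q (u (s) (u (s) (k))) (q (g (s)) (q (k) (g (s)))))
4. (q (u (s) (u (s) (k))) (q (g (s)) (q (k) (g (s)))))  →  (q (u (s) (u (s) (k))) (q (g (s)) (g (s))))
normal form: (q (u (s) (u (s) (k))) (q (g (s)) (g (s))))

size = 11


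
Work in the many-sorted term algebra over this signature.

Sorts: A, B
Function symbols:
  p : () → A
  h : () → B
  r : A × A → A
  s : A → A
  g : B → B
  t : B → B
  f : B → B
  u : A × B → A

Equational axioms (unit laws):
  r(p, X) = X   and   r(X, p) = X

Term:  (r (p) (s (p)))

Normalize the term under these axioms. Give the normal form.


1. (r (p) (s (p)))  →  (s (p))

normal form = (s (p))


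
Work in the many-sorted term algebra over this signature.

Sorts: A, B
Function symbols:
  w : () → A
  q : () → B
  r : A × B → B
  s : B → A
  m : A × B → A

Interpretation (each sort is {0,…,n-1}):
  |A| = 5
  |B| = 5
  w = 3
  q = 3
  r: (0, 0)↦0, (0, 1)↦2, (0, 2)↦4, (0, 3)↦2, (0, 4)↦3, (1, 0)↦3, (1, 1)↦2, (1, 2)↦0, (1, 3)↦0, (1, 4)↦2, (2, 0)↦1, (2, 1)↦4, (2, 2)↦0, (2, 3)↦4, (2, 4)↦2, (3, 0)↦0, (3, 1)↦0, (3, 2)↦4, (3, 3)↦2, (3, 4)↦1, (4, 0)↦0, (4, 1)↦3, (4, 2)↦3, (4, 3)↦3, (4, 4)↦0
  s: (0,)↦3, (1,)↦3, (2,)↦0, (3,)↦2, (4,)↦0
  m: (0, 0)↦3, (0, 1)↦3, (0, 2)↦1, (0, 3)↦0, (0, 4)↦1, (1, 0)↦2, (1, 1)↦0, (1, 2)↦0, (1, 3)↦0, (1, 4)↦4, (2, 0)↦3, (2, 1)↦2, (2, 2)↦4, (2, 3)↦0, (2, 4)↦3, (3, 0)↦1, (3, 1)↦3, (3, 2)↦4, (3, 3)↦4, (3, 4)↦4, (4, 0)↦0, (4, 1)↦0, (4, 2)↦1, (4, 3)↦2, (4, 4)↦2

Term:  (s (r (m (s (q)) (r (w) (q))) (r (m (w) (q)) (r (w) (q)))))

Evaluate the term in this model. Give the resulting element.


value = 2

  q = 3
  (s (q)) = s(3,) = 2
  w = 3
  q = 3
  (r (w) (q)) = r(3, 3) = 2
  (m (s (q)) (r (w) (q))) = m(2, 2) = 4
  w = 3
  q = 3
  (m (w) (q)) = m(3, 3) = 4
  w = 3
  q = 3
  (r (w) (q)) = r(3, 3) = 2
  (r (m (w) (q)) (r (w) (q))) = r(4, 2) = 3
  (r (m (s (q)) (r (w) (q))) (r (m (w) (q)) (r (w) (q)))) = r(4, 3) = 3
  (s (r (m (s (q)) (r (w) (q))) (r (m (w) (q)) (r (w) (q))))) = s(3,) = 2


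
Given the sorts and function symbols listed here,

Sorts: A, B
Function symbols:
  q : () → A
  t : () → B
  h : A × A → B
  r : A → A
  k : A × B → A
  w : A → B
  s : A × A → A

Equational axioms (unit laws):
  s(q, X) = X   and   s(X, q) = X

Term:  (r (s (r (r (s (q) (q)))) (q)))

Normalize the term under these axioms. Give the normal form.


normal form = (r (r (r (q))))

1. (r (s (r (r (s (q) (q)))) (q)))  →  (r (r (r (s (q) (q)))))
2. (r (r (r (s (q) (q)))))  →  (r (r (r (q))))


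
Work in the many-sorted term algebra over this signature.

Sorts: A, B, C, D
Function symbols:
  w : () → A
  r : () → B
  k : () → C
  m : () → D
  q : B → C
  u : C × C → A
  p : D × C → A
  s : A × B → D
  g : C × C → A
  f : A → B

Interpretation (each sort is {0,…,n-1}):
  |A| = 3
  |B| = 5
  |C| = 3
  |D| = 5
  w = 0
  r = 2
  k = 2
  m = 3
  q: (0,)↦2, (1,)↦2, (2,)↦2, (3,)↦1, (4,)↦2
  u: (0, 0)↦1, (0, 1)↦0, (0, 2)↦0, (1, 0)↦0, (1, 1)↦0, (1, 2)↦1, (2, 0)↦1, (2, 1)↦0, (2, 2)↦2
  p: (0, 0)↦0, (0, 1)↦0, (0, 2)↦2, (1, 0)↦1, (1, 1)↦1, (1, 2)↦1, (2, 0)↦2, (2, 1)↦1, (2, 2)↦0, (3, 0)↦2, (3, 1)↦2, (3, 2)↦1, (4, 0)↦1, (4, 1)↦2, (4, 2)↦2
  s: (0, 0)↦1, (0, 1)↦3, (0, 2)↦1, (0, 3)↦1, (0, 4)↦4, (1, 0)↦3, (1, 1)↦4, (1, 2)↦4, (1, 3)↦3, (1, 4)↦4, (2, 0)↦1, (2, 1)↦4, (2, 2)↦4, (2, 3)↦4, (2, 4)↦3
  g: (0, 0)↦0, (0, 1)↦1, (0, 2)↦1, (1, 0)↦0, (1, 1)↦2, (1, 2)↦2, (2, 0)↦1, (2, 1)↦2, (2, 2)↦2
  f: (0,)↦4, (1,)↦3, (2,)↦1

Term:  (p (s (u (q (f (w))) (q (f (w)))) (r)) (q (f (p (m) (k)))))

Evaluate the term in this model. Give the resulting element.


value = 2

  w = 0
  (f (w)) = f(0,) = 4
  (q (f (w))) = q(4,) = 2
  w = 0
  (f (w)) = f(0,) = 4
  (q (f (w))) = q(4,) = 2
  (u (q (f (w))) (q (f (w)))) = u(2, 2) = 2
  r = 2
  (s (u (q (f (w))) (q (f (w)))) (r)) = s(2, 2) = 4
  m = 3
  k = 2
  (p (m) (k)) = p(3, 2) = 1
  (f (p (m) (k))) = f(1,) = 3
  (q (f (p (m) (k)))) = q(3,) = 1
  (p (s (u (q (f (w))) (q (f (w)))) (r)) (q (f (p (m) (k))))) = p(4, 1) = 2


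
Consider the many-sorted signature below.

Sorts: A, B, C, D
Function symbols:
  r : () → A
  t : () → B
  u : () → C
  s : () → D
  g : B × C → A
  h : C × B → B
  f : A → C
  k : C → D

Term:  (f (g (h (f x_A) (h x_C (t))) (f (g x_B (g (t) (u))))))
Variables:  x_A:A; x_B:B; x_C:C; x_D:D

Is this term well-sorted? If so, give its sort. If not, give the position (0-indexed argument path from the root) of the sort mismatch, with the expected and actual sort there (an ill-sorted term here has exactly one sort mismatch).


        x_A : A
      (f x_A) : C
        x_C : C
        (t) : B
      (h x_C (t)) : B
    (h (f x_A) (h x_C (t))) : B
        x_B : B
          (t) : B
          (u) : C
        (g (t) (u)) : A
      (g x_B (g (t) (u))) : ✗ arg 1 at [0, 1, 0, 1] has sort A, expected C

ill-sorted at position [0, 1, 0, 1]: expected C, got A


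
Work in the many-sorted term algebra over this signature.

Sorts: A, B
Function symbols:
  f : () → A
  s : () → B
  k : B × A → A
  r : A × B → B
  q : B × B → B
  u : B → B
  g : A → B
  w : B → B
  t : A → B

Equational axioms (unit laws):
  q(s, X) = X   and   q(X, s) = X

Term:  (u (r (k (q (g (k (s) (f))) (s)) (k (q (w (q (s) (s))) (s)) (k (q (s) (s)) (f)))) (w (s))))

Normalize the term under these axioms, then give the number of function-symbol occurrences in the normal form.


size = 15

1. (u (r (k (q (g (k (s) (f))) (s)) (k (q (w (q (s) (s))) (s)) (k (q (s) (s)) (f)))) (w (s))))  →  (u (r (k (g (k (s) (f))) (k (q (w (q (s) (s))) (s)) (k (q (s) (s)) (f)))) (w (s))))
2. (u (r (k (g (k (s) (f))) (k (q (w (q (s) (s))) (s)) (k (q (s) (s)) (f)))) (w (s))))  →  (u (r (k (g (k (s) (f))) (k (w (q (s) (s))) (k (q (s) (s)) (f)))) (w (s))))
3. (u (r (k (g (k (s) (f))) (k (w (q (s) (s))) (k (q (s) (s)) (f)))) (w (s))))  →  (u (r (k (g (k (s) (f))) (k (w (s)) (k (q (s) (s)) (f)))) (w (s))))
4. (u (r (k (g (k (s) (f))) (k (w (s)) (k (q (s) (s)) (f)))) (w (s))))  →  (u (r (k (g (k (s) (f))) (k (w (s)) (k (s) (f)))) (w (s))))
normal form: (u (r (k (g (k (s) (f))) (k (w (s)) (k (s) (f)))) (w (s))))


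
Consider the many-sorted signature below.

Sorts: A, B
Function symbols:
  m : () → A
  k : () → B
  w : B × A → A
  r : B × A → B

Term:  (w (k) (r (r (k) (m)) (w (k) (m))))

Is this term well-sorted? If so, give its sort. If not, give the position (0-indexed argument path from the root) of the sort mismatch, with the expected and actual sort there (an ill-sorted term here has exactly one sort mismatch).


  (k) : B
      (k) : B
      (m) : A
    (r (k) (m)) : B
      (k) : B
      (m) : A
    (w (k) (m)) : A
  (r (r (k) (m)) (w (k) (m))) : B
(w (k) (r (r (k) (m)) (w (k) (m)))) : ✗ arg 1 at [1] has sort B, expected A

ill-sorted at position [1]: expected A, got B


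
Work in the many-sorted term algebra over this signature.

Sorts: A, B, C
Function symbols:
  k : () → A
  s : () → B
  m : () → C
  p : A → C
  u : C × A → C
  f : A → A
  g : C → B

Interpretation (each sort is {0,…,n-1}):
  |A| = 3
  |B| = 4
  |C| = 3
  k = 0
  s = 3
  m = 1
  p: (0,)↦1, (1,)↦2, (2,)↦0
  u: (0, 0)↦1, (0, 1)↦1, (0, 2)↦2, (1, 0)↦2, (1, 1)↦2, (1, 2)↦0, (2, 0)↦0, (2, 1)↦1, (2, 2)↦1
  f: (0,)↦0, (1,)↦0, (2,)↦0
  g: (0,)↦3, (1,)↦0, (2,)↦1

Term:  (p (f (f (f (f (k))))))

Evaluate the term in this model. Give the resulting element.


  k = 0
  (f (k)) = f(0,) = 0
  (f (f (k))) = f(0,) = 0
  (f (f (f (k)))) = f(0,) = 0
  (f (f (f (f (k))))) = f(0,) = 0
  (p (f (f (f (f (k)))))) = p(0,) = 1

value = 1


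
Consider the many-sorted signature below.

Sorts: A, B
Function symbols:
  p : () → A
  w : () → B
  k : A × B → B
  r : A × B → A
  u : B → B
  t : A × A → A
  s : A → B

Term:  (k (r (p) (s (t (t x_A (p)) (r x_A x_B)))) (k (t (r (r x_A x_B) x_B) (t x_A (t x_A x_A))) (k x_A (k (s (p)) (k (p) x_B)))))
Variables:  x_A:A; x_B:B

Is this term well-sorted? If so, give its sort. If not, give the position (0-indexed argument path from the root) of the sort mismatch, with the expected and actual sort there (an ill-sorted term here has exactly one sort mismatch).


    (p) : A
          x_A : A
          (p) : A
        (t x_A (p)) : A
          x_A : A
          x_B : B
        (r x_A x_B) : A
      (t (t x_A (p)) (r x_A x_B)) : A
    (s (t (t x_A (p)) (r x_A x_B))) : B
  (r (p) (s (t (t x_A (p)) (r x_A x_B)))) : A
          x_A : A
          x_B : B
        (r x_A x_B) : A
        x_B : B
      (r (r x_A x_B) x_B) : A
        x_A : A
          x_A : A
          x_A : A
        (t x_A x_A) : A
      (t x_A (t x_A x_A)) : A
    (t (r (r x_A x_B) x_B) (t x_A (t x_A x_A))) : A
      x_A : A
          (p) : A
        (s (p)) : B
          (p) : A
          x_B : B
        (k (p) x_B) : B
      (k (s (p)) (k (p) x_B)) : ✗ arg 0 at [1, 1, 1, 0] has sort B, expected A

ill-sorted at position [1, 1, 1, 0]: expected A, got B


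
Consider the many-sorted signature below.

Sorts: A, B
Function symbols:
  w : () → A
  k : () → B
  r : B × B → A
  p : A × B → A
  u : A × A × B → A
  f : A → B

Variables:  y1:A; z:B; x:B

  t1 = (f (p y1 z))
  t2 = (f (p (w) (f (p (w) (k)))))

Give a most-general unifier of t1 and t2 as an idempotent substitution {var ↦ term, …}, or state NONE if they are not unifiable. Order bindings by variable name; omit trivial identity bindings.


{y1 ↦ (w), z ↦ (f (p (w) (k)))}


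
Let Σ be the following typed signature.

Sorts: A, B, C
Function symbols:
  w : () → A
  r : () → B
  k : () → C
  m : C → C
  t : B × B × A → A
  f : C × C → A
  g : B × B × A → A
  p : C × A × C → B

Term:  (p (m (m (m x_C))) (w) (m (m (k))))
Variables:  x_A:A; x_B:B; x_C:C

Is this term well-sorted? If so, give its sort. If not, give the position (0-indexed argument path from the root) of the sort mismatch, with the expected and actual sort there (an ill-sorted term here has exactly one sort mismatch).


well-sorted; sort = B

        x_C : C
      (m x_C) : C
    (m (m x_C)) : C
  (m (m (m x_C))) : C
  (w) : A
      (k) : C
    (m (k)) : C
  (m (m (k))) : C
(p (m (m (m x_C))) (w) (m (m (k)))) : B


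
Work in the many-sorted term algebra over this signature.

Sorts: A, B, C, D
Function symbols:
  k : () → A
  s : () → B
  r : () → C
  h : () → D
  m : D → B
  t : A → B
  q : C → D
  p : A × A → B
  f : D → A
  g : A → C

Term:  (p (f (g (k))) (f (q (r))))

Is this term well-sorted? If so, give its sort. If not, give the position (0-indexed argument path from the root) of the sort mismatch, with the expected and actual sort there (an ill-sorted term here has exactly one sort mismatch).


ill-sorted at position [0, 0]: expected D, got C

      (k) : A
    (g (k)) : C
  (f (g (k))) : ✗ arg 0 at [0, 0] has sort C, expected D
      (r) : C
    (q (r)) : D
  (f (q (r))) : A


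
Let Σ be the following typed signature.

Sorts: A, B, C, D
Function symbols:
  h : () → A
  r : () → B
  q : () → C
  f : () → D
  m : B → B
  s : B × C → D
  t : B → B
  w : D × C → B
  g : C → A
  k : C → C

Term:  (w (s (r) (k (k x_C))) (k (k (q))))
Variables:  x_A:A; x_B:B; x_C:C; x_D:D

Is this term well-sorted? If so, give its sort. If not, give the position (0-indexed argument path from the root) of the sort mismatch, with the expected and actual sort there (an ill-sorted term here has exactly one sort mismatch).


well-sorted; sort = B

    (r) : B
        x_C : C
      (k x_C) : C
    (k (k x_C)) : C
  (s (r) (k (k x_C))) : D
      (q) : C
    (k (q)) : C
  (k (k (q))) : C
(w (s (r) (k (k x_C))) (k (k (q)))) : B


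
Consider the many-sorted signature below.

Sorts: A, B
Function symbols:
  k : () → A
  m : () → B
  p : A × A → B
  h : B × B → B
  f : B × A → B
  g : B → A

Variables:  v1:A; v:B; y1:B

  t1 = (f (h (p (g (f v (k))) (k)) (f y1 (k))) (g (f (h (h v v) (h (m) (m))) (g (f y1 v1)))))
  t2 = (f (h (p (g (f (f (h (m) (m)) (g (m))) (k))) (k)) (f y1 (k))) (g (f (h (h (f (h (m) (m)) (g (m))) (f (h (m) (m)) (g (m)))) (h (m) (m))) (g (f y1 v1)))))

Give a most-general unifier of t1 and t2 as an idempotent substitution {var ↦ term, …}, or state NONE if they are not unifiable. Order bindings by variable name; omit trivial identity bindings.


{v ↦ (f (h (m) (m)) (g (m)))}


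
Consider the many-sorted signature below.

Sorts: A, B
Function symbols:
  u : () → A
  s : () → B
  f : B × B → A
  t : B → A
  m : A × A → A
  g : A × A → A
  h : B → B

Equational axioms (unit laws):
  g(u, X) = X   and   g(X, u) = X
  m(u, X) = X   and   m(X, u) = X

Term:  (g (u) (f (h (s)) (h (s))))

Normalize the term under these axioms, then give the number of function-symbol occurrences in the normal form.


1. (g (u) (f (h (s)) (h (s))))  →  (f (h (s)) (h (s)))
normal form: (f (h (s)) (h (s)))

size = 5


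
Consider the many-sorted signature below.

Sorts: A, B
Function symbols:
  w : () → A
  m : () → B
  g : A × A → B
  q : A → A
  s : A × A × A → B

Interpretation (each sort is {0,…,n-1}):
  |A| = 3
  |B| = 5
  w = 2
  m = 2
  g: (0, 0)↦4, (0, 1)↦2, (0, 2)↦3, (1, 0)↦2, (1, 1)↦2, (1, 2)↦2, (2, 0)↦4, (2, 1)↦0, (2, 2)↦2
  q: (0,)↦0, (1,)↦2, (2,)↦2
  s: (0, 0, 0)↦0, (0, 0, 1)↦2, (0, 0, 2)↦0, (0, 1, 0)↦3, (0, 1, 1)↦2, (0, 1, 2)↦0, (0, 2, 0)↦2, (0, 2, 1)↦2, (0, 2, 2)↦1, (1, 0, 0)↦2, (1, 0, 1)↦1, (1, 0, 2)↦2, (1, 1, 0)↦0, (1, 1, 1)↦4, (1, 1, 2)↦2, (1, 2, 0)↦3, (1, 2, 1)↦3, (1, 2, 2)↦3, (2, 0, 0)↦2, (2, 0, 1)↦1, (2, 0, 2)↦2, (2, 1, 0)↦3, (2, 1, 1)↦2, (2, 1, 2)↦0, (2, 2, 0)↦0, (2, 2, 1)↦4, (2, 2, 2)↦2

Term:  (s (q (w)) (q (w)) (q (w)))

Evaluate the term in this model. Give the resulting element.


value = 2

  w = 2
  (q (w)) = q(2,) = 2
  w = 2
  (q (w)) = q(2,) = 2
  w = 2
  (q (w)) = q(2,) = 2
  (s (q (w)) (q (w)) (q (w))) = s(2, 2, 2) = 2


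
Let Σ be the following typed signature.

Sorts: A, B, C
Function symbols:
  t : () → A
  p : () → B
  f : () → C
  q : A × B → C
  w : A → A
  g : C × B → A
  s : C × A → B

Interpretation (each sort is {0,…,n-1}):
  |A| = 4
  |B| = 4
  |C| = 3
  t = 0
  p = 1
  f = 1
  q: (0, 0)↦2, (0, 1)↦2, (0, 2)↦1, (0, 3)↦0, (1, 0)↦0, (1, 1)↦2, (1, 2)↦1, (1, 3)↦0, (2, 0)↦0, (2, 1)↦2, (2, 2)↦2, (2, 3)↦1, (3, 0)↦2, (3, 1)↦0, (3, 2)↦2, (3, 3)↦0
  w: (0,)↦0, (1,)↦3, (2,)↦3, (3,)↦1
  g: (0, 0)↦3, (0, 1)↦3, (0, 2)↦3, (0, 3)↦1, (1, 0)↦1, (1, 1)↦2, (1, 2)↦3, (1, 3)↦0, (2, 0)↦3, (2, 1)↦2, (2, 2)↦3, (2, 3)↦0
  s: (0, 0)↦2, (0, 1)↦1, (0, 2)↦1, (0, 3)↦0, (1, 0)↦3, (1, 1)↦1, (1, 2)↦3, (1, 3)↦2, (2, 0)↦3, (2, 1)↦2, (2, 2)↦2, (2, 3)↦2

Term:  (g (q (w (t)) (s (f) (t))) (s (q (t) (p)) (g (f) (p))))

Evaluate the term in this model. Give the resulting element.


value = 3

  t = 0
  (w (t)) = w(0,) = 0
  f = 1
  t = 0
  (s (f) (t)) = s(1, 0) = 3
  (q (w (t)) (s (f) (t))) = q(0, 3) = 0
  t = 0
  p = 1
  (q (t) (p)) = q(0, 1) = 2
  f = 1
  p = 1
  (g (f) (p)) = g(1, 1) = 2
  (s (q (t) (p)) (g (f) (p))) = s(2, 2) = 2
  (g (q (w (t)) (s (f) (t))) (s (q (t) (p)) (g (f) (p)))) = g(0, 2) = 3


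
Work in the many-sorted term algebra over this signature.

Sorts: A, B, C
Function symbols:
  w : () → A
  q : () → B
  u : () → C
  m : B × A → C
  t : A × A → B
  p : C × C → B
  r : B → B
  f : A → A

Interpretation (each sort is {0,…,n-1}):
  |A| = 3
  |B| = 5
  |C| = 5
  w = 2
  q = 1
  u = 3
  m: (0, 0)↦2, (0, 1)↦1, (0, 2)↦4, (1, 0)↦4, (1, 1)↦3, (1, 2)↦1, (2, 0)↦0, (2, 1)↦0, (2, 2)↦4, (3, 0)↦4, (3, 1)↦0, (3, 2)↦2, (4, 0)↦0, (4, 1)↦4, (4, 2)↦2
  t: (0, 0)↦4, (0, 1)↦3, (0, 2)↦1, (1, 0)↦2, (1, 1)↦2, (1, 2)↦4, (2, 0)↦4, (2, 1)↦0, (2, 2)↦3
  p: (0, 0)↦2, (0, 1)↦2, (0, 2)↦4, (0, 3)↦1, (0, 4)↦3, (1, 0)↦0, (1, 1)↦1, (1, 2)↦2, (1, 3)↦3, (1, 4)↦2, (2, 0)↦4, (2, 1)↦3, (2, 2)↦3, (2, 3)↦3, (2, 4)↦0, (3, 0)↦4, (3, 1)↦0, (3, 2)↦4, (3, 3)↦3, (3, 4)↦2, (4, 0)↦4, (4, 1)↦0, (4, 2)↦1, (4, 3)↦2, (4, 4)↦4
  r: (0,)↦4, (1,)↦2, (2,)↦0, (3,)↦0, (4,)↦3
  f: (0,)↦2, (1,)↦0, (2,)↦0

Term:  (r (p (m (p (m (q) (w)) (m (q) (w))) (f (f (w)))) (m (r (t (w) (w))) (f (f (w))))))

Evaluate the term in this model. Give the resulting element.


  q = 1
  w = 2
  (m (q) (w)) = m(1, 2) = 1
  q = 1
  w = 2
  (m (q) (w)) = m(1, 2) = 1
  (p (m (q) (w)) (m (q) (w))) = p(1, 1) = 1
  w = 2
  (f (w)) = f(2,) = 0
  (f (f (w))) = f(0,) = 2
  (m (p (m (q) (w)) (m (q) (w))) (f (f (w)))) = m(1, 2) = 1
  w = 2
  w = 2
  (t (w) (w)) = t(2, 2) = 3
  (r (t (w) (w))) = r(3,) = 0
  w = 2
  (f (w)) = f(2,) = 0
  (f (f (w))) = f(0,) = 2
  (m (r (t (w) (w))) (f (f (w)))) = m(0, 2) = 4
  (p (m (p (m (q) (w)) (m (q) (w))) (f (f (w)))) (m (r (t (w) (w))) (f (f (w))))) = p(1, 4) = 2
  (r (p (m (p (m (q) (w)) (m (q) (w))) (f (f (w)))) (m (r (t (w) (w))) (f (f (w)))))) = r(2,) = 0

value = 0


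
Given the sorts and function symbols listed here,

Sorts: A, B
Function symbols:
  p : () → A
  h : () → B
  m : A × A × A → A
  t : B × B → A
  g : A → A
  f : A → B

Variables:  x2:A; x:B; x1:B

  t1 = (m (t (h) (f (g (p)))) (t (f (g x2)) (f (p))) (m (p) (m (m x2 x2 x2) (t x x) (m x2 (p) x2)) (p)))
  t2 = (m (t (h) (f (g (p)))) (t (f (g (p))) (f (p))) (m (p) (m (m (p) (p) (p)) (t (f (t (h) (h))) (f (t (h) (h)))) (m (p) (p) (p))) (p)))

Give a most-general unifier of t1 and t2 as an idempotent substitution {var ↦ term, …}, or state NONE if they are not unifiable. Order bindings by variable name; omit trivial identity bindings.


{x ↦ (f (t (h) (h))), x2 ↦ (p)}


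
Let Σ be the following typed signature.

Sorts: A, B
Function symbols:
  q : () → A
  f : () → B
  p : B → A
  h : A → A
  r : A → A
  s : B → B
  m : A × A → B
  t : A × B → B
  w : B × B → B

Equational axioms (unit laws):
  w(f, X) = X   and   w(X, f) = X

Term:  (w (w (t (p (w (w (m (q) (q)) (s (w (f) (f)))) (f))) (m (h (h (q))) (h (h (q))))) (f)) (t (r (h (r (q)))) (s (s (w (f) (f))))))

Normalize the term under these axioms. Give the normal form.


normal form = (w (t (p (w (m (q) (q)) (s (f)))) (m (h (h (q))) (h (h (q))))) (t (r (h (r (q)))) (s (s (f)))))

1. (w (w (t (p (w (w (m (q) (q)) (s (w (f) (f)))) (f))) (m (h (h (q))) (h (h (q))))) (f)) (t (r (h (r (q)))) (s (s (w (f) (f))))))  →  (w (t (p (w (w (m (q) (q)) (s (w (f) (f)))) (f))) (m (h (h (q))) (h (h (q))))) (t (r (h (r (q)))) (s (s (w (f) (f))))))
2. (w (t (p (w (w (m (q) (q)) (s (w (f) (f)))) (f))) (m (h (h (q))) (h (h (q))))) (t (r (h (r (q)))) (s (s (w (f) (f))))))  →  (w (t (p (w (m (q) (q)) (s (w (f) (f))))) (m (h (h (q))) (h (h (q))))) (t (r (h (r (q)))) (s (s (w (f) (f))))))
3. (w (t (p (w (m (q) (q)) (s (w (f) (f))))) (m (h (h (q))) (h (h (q))))) (t (r (h (r (q)))) (s (s (w (f) (f))))))  →  (w (t (p (w (m (q) (q)) (s (f)))) (m (h (h (q))) (h (h (q))))) (t (r (h (r (q)))) (s (s (w (f) (f))))))
4. (w (t (p (w (m (q) (q)) (s (f)))) (m (h (h (q))) (h (h (q))))) (t (r (h (r (q)))) (s (s (w (f) (f))))))  →  (w (t (p (w (m (q) (q)) (s (f)))) (m (h (h (q))) (h (h (q))))) (t (r (h (r (q)))) (s (s (f)))))


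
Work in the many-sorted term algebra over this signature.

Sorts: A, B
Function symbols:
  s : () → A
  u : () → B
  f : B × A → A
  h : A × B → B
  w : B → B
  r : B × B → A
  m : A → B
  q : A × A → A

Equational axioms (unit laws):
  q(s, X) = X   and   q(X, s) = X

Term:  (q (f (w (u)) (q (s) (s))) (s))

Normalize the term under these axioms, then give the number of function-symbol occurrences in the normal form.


size = 4

1. (q (f (w (u)) (q (s) (s))) (s))  →  (f (w (u)) (q (s) (s)))
2. (f (w (u)) (q (s) (s)))  →  (f (w (u)) (s))
normal form: (f (w (u)) (s))


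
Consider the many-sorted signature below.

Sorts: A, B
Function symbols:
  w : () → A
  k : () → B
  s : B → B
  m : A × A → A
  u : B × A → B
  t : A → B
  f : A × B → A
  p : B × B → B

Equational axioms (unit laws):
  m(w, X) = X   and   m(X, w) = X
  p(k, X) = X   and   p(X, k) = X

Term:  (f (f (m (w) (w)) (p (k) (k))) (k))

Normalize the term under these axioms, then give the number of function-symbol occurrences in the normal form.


1. (f (f (m (w) (w)) (p (k) (k))) (k))  →  (f (f (w) (p (k) (k))) (k))
2. (f (f (w) (p (k) (k))) (k))  →  (f (f (w) (k)) (k))
normal form: (f (f (w) (k)) (k))

size = 5


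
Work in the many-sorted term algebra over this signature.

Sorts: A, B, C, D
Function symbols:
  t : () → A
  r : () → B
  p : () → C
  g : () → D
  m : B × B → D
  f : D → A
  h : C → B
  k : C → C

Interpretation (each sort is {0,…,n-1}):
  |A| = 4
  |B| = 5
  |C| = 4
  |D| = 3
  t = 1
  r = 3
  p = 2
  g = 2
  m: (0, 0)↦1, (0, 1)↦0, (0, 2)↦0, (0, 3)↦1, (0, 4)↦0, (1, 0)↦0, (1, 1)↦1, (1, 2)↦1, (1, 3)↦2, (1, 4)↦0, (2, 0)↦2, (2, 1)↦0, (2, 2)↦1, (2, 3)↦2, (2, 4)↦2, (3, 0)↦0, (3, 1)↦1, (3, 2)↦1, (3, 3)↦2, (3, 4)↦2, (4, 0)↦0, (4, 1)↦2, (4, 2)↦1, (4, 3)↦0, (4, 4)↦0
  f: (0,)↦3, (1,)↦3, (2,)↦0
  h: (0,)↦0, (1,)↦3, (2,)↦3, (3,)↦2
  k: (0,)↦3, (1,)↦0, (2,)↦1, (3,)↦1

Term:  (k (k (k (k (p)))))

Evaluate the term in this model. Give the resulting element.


value = 1

  p = 2
  (k (p)) = k(2,) = 1
  (k (k (p))) = k(1,) = 0
  (k (k (k (p)))) = k(0,) = 3
  (k (k (k (k (p))))) = k(3,) = 1


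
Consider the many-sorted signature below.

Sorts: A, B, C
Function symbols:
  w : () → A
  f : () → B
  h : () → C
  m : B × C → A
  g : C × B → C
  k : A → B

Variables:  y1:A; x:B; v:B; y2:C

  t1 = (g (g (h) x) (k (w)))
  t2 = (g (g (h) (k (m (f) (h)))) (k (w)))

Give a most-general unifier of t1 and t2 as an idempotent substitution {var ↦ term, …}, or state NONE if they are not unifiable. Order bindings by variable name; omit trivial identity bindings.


{x ↦ (k (m (f) (h)))}


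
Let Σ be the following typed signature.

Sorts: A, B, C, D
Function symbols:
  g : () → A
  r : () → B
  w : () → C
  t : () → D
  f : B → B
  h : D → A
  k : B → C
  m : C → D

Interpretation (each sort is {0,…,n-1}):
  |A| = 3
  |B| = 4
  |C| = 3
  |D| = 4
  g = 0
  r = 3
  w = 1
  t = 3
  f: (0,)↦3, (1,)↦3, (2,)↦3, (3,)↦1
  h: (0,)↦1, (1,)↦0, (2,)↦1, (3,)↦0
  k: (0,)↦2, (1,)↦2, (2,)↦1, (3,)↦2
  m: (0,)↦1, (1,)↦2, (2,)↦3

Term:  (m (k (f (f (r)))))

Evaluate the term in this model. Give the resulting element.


  r = 3
  (f (r)) = f(3,) = 1
  (f (f (r))) = f(1,) = 3
  (k (f (f (r)))) = k(3,) = 2
  (m (k (f (f (r))))) = m(2,) = 3

value = 3


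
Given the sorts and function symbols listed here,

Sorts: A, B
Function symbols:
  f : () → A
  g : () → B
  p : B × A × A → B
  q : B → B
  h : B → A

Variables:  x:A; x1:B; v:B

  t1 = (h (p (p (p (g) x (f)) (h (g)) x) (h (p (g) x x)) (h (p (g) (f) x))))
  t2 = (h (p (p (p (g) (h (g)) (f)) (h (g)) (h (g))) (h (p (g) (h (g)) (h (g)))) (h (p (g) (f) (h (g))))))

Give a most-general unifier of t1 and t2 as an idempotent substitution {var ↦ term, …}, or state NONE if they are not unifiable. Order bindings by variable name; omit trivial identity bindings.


{x ↦ (h (g))}


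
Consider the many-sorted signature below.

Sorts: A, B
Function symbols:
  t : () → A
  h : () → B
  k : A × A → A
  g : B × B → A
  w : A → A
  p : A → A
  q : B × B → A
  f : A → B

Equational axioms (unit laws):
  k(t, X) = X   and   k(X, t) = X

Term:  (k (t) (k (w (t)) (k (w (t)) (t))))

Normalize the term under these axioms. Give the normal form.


normal form = (k (w (t)) (w (t)))

1. (k (t) (k (w (t)) (k (w (t)) (t))))  →  (k (w (t)) (k (w (t)) (t)))
2. (k (w (t)) (k (w (t)) (t)))  →  (k (w (t)) (w (t)))


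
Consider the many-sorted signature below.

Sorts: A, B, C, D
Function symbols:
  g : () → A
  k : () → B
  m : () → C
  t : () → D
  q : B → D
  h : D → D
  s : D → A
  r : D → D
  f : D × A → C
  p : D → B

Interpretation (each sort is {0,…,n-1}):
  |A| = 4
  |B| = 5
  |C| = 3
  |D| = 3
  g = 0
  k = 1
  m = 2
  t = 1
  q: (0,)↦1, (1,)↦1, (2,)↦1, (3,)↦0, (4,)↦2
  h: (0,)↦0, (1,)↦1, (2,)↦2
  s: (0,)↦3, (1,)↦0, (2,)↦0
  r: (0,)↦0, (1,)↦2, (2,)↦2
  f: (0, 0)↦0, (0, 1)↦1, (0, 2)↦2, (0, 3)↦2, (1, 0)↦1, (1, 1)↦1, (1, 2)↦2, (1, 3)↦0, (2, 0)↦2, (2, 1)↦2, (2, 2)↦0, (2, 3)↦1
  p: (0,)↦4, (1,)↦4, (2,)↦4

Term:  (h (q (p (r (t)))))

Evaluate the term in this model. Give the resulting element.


value = 2

  t = 1
  (r (t)) = r(1,) = 2
  (p (r (t))) = p(2,) = 4
  (q (p (r (t)))) = q(4,) = 2
  (h (q (p (r (t))))) = h(2,) = 2


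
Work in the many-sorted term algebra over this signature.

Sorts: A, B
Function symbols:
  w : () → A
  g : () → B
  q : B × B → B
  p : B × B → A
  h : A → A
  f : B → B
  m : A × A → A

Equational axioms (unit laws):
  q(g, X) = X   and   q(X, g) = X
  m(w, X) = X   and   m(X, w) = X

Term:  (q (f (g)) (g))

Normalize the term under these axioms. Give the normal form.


normal form = (f (g))

1. (q (f (g)) (g))  →  (f (g))


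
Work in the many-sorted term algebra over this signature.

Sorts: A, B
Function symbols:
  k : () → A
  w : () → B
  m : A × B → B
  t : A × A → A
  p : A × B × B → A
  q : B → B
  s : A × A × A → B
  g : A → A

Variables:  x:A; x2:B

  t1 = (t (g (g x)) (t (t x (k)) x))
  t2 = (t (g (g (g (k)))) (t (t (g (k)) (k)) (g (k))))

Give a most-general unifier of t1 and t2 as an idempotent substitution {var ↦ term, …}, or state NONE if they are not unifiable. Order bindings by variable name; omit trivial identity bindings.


{x ↦ (g (k))}


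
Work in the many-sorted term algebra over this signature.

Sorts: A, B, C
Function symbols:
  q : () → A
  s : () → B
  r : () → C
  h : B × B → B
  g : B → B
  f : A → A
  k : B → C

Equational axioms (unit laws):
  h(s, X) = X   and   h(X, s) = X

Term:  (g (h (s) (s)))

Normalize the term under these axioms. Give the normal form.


1. (g (h (s) (s)))  →  (g (s))

normal form = (g (s))


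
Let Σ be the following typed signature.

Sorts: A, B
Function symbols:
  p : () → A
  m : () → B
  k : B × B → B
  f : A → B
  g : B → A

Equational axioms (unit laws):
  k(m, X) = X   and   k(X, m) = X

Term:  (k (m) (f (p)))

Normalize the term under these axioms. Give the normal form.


normal form = (f (p))

1. (k (m) (f (p)))  →  (f (p))


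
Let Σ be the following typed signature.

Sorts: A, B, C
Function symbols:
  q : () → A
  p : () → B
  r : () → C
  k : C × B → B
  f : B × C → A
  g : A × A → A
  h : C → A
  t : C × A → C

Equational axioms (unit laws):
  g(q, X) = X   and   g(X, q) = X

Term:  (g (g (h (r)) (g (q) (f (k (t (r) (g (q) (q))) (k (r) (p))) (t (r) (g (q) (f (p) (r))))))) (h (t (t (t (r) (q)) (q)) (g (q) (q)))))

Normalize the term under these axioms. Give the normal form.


normal form = (g (g (h (r)) (f (k (t (r) (q)) (k (r) (p))) (t (r) (f (p) (r))))) (h (t (t (t (r) (q)) (q)) (q))))

1. (g (g (h (r)) (g (q) (f (k (t (r) (g (q) (q))) (k (r) (p))) (t (r) (g (q) (f (p) (r))))))) (h (t (t (t (r) (q)) (q)) (g (q) (q)))))  →  (g (g (h (r)) (f (k (t (r) (g (q) (q))) (k (r) (p))) (t (r) (g (q) (f (p) (r)))))) (h (t (t (t (r) (q)) (q)) (g (q) (q)))))
2. (g (g (h (r)) (f (k (t (r) (g (q) (q))) (k (r) (p))) (t (r) (g (q) (f (p) (r)))))) (h (t (t (t (r) (q)) (q)) (g (q) (q)))))  →  (g (g (h (r)) (f (k (t (r) (q)) (k (r) (p))) (t (r) (g (q) (f (p) (r)))))) (h (t (t (t (r) (q)) (q)) (g (q) (q)))))
3. (g (g (h (r)) (f (k (t (r) (q)) (k (r) (p))) (t (r) (g (q) (f (p) (r)))))) (h (t (t (t (r) (q)) (q)) (g (q) (q)))))  →  (g (g (h (r)) (f (k (t (r) (q)) (k (r) (p))) (t (r) (f (p) (r))))) (h (t (t (t (r) (q)) (q)) (g (q) (q)))))
4. (g (g (h (r)) (f (k (t (r) (q)) (k (r) (p))) (t (r) (f (p) (r))))) (h (t (t (t (r) (q)) (q)) (g (q) (q)))))  →  (g (g (h (r)) (f (k (t (r) (q)) (k (r) (p))) (t (r) (f (p) (r))))) (h (t (t (t (r) (q)) (q)) (q))))


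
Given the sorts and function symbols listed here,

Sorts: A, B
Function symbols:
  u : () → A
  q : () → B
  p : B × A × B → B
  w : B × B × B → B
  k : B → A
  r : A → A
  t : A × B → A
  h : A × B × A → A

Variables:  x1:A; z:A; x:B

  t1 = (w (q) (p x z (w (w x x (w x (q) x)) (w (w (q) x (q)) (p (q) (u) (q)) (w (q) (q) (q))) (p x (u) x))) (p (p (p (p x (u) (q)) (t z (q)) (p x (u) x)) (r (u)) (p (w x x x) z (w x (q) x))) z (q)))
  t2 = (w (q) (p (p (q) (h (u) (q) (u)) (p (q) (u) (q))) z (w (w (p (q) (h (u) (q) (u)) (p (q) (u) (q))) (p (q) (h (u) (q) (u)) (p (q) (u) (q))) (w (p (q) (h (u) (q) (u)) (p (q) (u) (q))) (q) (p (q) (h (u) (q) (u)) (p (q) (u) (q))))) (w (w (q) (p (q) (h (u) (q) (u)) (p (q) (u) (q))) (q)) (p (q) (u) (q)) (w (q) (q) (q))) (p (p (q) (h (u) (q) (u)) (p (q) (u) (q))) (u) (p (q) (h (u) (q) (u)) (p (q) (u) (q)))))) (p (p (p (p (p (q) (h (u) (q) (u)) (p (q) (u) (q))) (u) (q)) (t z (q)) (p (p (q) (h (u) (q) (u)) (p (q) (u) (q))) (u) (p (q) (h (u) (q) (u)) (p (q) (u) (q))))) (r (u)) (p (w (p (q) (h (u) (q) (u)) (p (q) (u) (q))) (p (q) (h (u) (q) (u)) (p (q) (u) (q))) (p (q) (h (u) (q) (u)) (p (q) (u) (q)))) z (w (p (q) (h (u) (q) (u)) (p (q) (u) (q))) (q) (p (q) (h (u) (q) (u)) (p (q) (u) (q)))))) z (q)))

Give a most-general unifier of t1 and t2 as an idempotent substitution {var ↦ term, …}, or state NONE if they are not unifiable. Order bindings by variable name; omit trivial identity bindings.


{x ↦ (p (q) (h (u) (q) (u)) (p (q) (u) (q)))}


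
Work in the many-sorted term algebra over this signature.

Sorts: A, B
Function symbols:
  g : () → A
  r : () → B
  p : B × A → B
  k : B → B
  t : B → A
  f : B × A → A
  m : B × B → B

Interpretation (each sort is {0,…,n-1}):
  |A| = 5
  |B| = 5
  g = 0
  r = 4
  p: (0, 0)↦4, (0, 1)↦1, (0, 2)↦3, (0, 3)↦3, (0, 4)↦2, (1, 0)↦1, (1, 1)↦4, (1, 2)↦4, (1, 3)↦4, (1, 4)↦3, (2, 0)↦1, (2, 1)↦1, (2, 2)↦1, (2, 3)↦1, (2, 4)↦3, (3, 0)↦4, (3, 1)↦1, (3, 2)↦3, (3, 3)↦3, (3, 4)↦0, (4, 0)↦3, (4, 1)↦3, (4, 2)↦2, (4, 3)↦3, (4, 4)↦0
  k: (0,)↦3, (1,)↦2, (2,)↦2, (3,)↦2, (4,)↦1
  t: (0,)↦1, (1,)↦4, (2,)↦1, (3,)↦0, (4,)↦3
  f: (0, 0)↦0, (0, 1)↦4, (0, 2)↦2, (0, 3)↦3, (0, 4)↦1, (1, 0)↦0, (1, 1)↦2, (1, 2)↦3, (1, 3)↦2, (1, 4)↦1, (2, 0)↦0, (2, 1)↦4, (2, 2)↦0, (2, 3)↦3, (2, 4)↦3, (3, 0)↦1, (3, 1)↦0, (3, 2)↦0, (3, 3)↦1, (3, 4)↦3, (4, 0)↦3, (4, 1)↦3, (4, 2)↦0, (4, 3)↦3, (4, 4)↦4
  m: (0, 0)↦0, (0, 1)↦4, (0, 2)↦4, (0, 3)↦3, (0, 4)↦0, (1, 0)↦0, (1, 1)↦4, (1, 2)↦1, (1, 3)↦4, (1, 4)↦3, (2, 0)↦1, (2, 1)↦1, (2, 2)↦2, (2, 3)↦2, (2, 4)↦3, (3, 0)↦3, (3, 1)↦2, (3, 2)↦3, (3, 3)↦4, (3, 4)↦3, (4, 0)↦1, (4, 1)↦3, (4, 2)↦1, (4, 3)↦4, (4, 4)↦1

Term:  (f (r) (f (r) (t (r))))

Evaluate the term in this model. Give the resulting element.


  r = 4
  r = 4
  r = 4
  (t (r)) = t(4,) = 3
  (f (r) (t (r))) = f(4, 3) = 3
  (f (r) (f (r) (t (r)))) = f(4, 3) = 3

value = 3


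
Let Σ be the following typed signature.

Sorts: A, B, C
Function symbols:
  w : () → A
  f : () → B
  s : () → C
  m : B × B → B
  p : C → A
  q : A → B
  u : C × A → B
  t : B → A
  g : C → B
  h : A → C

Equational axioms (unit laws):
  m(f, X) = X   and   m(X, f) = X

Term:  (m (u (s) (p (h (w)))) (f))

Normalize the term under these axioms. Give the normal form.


normal form = (u (s) (p (h (w))))

1. (m (u (s) (p (h (w)))) (f))  →  (u (s) (p (h (w))))


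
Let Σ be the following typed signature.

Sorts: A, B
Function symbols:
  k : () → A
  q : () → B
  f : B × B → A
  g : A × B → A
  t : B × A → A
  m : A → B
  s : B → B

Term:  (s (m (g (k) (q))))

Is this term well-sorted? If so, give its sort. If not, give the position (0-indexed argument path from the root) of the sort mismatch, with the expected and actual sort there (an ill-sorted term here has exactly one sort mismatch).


      (k) : A
      (q) : B
    (g (k) (q)) : A
  (m (g (k) (q))) : B
(s (m (g (k) (q)))) : B

well-sorted; sort = B


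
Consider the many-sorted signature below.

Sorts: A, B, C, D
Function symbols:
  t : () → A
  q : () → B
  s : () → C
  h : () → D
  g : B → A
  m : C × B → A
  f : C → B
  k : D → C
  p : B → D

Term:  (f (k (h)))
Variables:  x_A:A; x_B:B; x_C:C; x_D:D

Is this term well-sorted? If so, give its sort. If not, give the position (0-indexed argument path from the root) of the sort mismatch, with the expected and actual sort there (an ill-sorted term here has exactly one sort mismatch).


    (h) : D
  (k (h)) : C
(f (k (h))) : B

well-sorted; sort = B


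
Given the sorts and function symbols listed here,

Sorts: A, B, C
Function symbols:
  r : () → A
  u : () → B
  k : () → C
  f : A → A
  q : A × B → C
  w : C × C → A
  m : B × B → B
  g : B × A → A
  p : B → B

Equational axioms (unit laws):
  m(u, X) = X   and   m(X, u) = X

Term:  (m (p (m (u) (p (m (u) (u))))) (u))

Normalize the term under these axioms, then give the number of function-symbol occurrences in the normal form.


1. (m (p (m (u) (p (m (u) (u))))) (u))  →  (p (m (u) (p (m (u) (u)))))
2. (p (m (u) (p (m (u) (u)))))  →  (p (p (m (u) (u))))
3. (p (p (m (u) (u))))  →  (p (p (u)))
normal form: (p (p (u)))

size = 3


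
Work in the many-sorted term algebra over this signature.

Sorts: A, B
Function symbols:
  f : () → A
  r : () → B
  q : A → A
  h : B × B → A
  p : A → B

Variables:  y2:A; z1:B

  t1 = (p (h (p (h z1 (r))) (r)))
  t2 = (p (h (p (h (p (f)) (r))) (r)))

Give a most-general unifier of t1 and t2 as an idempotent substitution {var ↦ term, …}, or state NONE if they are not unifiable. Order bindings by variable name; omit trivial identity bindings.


{z1 ↦ (p (f))}


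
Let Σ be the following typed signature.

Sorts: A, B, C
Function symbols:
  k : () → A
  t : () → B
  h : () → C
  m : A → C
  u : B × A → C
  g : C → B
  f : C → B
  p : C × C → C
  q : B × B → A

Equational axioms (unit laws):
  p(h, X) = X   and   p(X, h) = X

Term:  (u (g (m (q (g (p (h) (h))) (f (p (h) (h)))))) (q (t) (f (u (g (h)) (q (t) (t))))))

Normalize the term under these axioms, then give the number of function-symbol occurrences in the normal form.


size = 17

1. (u (g (m (q (g (p (h) (h))) (f (p (h) (h)))))) (q (t) (f (u (g (h)) (q (t) (t))))))  →  (u (g (m (q (g (h)) (f (p (h) (h)))))) (q (t) (f (u (g (h)) (q (t) (t))))))
2. (u (g (m (q (g (h)) (f (p (h) (h)))))) (q (t) (f (u (g (h)) (q (t) (t))))))  →  (u (g (m (q (g (h)) (f (h))))) (q (t) (f (u (g (h)) (q (t) (t))))))
normal form: (u (g (m (q (g (h)) (f (h))))) (q (t) (f (u (g (h)) (q (t) (t))))))
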